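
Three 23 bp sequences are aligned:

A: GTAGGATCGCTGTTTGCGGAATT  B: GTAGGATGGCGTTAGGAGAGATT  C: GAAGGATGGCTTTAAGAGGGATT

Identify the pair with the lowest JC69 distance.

A–B: 8/23 differ, p = 0.348, d = 0.467.
A–C: 7/23 differ, p = 0.304, d = 0.390.
B–C: 4/23 differ, p = 0.174, d = 0.198.
The smallest distance is between B and C.

B and C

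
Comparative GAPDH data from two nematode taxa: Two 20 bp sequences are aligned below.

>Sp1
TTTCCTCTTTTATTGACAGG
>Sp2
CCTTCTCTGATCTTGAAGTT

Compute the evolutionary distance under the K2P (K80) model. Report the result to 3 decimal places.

0.831

Of 20 sites, 4 differences are transitions and 6 are transversions, so P = 4/20 = 0.2 and Q = 6/20 = 0.3.
Under the Kimura two-parameter model, d = −½ ln(1 − 2P − Q) − ¼ ln(1 − 2Q).
1 − 2P − Q = 0.3, giving −½ ln(0.3) = 0.601986.
1 − 2Q = 0.4, giving −¼ ln(0.4) = 0.229073.
d = 0.601986 + 0.229073 = 0.831059.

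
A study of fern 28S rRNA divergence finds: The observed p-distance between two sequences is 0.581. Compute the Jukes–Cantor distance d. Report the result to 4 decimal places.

1.1176

d = −(3/4) ln(1 − 4p/3) = −0.75 ln(1 − 0.774667) = −0.75 ln(0.225333)
  = −0.75 × (-1.490176) = 1.117632 substitutions/site.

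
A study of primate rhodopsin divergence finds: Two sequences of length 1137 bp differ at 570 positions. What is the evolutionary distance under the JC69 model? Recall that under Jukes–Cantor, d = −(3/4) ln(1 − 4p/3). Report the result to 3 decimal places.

p = 570/1137 ≈ 0.501319.
d = −(3/4) ln(1 − 4p/3) = −0.75 ln(1 − 0.668425) = −0.75 ln(0.331575)
  = −0.75 × (-1.103901) = 0.827926 substitutions/site.

0.828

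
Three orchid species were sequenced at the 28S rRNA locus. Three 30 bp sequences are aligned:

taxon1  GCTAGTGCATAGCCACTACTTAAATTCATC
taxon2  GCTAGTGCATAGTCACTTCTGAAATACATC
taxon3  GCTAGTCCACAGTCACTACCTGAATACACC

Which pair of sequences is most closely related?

taxon1 and taxon2

taxon1–taxon2: 4/30 differ, p = 0.133, d = 0.147.
taxon1–taxon3: 7/30 differ, p = 0.233, d = 0.280.
taxon2–taxon3: 7/30 differ, p = 0.233, d = 0.280.
The smallest distance is between taxon1 and taxon2.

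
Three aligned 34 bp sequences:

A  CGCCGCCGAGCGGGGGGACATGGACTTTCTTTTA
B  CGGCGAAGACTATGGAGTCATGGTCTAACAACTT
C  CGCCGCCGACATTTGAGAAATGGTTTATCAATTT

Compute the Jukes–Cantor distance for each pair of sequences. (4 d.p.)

d(A,B) = 0.7405, d(A,C) = 0.5347, d(B,C) = 0.4234

A–B: 16/34 sites differ → p ≈ 0.470588, d = −0.75 ln(1 − 0.627451) = 0.740540 ≈ 0.7405.
A–C: 13/34 sites differ → p ≈ 0.382353, d = −0.75 ln(1 − 0.509804) = 0.534712 ≈ 0.5347.
B–C: 11/34 sites differ → p ≈ 0.323529, d = −0.75 ln(1 − 0.431372) = 0.423397 ≈ 0.4234.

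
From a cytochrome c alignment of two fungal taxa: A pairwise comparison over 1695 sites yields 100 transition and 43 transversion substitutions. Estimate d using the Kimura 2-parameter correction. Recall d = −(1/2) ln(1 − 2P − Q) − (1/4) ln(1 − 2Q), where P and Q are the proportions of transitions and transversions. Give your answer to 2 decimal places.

P = 100/1695 ≈ 0.058997 and Q = 43/1695 ≈ 0.025369.
Under the Kimura two-parameter model, d = −½ ln(1 − 2P − Q) − ¼ ln(1 − 2Q).
1 − 2P − Q = 0.856637, giving −½ ln(0.856637) = 0.077371.
1 − 2Q = 0.949262, giving −¼ ln(0.949262) = 0.013018.
d = 0.077371 + 0.013018 = 0.090389.

0.09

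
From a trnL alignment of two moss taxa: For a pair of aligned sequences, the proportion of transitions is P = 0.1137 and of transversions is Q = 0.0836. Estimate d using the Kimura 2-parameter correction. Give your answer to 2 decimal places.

0.23

Under the Kimura two-parameter model, d = −½ ln(1 − 2P − Q) − ¼ ln(1 − 2Q).
1 − 2P − Q = 0.689, giving −½ ln(0.689) = 0.186257.
1 − 2Q = 0.8328, giving −¼ ln(0.8328) = 0.045740.
d = 0.186257 + 0.045740 = 0.231997.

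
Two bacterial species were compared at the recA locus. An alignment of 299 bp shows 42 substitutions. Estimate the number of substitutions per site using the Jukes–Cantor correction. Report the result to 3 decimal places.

0.156

p = 42/299 ≈ 0.140468.
d = −(3/4) ln(1 − 4p/3) = −0.75 ln(1 − 0.187291) = −0.75 ln(0.812709)
  = −0.75 × (-0.207382) = 0.155537 substitutions/site.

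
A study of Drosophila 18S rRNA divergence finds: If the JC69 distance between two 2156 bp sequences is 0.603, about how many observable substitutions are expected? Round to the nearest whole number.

Invert JC69: p = (3/4)(1 − e^(−4d/3)) = 0.75 × (1 − e^(-0.804)) = 0.75 × (1 − 0.447535) = 0.414349.
Expected differing sites = pL ≈ 0.414349 × 2156 = 893.336444 ≈ 893.

893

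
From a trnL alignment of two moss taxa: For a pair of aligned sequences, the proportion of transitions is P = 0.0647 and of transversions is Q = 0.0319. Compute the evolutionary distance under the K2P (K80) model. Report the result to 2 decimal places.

0.10

Under the Kimura two-parameter model, d = −½ ln(1 − 2P − Q) − ¼ ln(1 − 2Q).
1 − 2P − Q = 0.8387, giving −½ ln(0.8387) = 0.087951.
1 − 2Q = 0.9362, giving −¼ ln(0.9362) = 0.016482.
d = 0.087951 + 0.016482 = 0.104433.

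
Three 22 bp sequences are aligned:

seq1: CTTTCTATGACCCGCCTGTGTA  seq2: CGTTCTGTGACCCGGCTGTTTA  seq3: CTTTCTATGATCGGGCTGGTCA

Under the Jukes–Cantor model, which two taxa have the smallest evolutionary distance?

seq1–seq2: 4/22 differ, p = 0.182, d = 0.208.
seq1–seq3: 6/22 differ, p = 0.273, d = 0.339.
seq2–seq3: 6/22 differ, p = 0.273, d = 0.339.
The smallest distance is between seq1 and seq2.

seq1 and seq2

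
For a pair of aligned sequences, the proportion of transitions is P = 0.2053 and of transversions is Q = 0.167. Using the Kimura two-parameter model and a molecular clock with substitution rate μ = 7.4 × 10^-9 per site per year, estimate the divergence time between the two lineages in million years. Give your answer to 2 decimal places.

35.98

Under the Kimura two-parameter model, d = −½ ln(1 − 2P − Q) − ¼ ln(1 − 2Q).
1 − 2P − Q = 0.4224, giving −½ ln(0.4224) = 0.430901.
1 − 2Q = 0.666, giving −¼ ln(0.666) = 0.101616.
d = 0.430901 + 0.101616 = 0.532517.
Under a molecular clock d = 2μt, so t = d/(2μ) = 0.532517 / (2 × 7.4 × 10^-9) = 35.98 million years.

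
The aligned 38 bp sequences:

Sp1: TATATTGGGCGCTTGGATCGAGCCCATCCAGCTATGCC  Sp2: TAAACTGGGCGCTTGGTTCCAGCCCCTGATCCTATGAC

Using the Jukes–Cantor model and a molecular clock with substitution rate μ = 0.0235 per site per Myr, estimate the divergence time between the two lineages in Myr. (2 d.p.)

The sequences differ at 10 of 38 sites (3, 5, 17, 20, 26, 28, 29, 30, 31, 37), so p = 10/38 ≈ 0.263158.
d = −(3/4) ln(1 − 4p/3) = −0.75 ln(1 − 0.350877) = −0.75 ln(0.649123)
  = −0.75 × (-0.432133) = 0.324100 substitutions/site.
Under a molecular clock d = 2μt, so t = d/(2μ) = 0.324100 / (2 × 0.0235) = 6.90 Myr.

6.90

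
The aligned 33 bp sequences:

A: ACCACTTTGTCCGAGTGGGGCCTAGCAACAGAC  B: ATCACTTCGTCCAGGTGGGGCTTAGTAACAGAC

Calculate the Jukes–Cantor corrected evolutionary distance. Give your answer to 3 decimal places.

The sequences differ at 6 of 33 sites (2, 8, 13, 14, 22, 26), so p = 6/33 ≈ 0.181818.
d = −(3/4) ln(1 − 4p/3) = −0.75 ln(1 − 0.242424) = −0.75 ln(0.757576)
  = −0.75 × (-0.277631) = 0.208223 substitutions/site.

0.208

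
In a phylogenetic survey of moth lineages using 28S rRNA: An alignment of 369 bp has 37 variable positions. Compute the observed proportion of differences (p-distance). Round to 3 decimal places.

p = 37/369 = 0.100271… ≈ 0.100 (to 3 d.p.).

0.100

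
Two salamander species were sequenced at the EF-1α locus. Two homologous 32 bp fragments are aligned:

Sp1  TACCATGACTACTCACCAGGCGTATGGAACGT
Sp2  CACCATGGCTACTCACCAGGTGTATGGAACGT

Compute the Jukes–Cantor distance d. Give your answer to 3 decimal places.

0.100

The sequences differ at 3 of 32 sites (1, 8, 21), so p = 3/32 = 0.09375.
d = −(3/4) ln(1 − 4p/3) = −0.75 ln(1 − 0.125) = −0.75 ln(0.875)
  = −0.75 × (-0.133531) = 0.100148 substitutions/site.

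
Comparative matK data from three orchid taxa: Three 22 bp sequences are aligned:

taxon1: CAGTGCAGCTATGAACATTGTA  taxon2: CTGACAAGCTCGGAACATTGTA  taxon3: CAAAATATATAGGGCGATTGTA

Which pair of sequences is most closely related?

taxon1–taxon2: 6/22 differ, p = 0.273, d = 0.339.
taxon1–taxon3: 10/22 differ, p = 0.455, d = 0.699.
taxon2–taxon3: 10/22 differ, p = 0.455, d = 0.699.
The smallest distance is between taxon1 and taxon2.

taxon1 and taxon2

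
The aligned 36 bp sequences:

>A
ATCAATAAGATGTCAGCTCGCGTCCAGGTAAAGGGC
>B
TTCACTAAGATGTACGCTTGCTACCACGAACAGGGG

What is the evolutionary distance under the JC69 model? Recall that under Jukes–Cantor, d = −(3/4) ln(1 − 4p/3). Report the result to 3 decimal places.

The sequences differ at 11 of 36 sites, so p = 11/36 ≈ 0.305556.
d = −(3/4) ln(1 − 4p/3) = −0.75 ln(1 − 0.407408) = −0.75 ln(0.592592)
  = −0.75 × (-0.523249) = 0.392437 substitutions/site.

0.392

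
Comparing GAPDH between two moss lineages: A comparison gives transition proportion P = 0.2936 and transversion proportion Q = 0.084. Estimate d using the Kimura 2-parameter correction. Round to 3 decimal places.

0.602

Under the Kimura two-parameter model, d = −½ ln(1 − 2P − Q) − ¼ ln(1 − 2Q).
1 − 2P − Q = 0.3288, giving −½ ln(0.3288) = 0.556153.
1 − 2Q = 0.832, giving −¼ ln(0.832) = 0.045981.
d = 0.556153 + 0.045981 = 0.602134.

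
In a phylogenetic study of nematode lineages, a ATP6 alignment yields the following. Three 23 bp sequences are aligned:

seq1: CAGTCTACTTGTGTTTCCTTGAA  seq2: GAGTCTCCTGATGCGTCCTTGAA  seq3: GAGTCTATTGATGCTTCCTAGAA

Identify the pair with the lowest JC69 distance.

seq2 and seq3

seq1–seq2: 6/23 differ, p = 0.261, d = 0.321.
seq1–seq3: 6/23 differ, p = 0.261, d = 0.321.
seq2–seq3: 4/23 differ, p = 0.174, d = 0.198.
The smallest distance is between seq2 and seq3.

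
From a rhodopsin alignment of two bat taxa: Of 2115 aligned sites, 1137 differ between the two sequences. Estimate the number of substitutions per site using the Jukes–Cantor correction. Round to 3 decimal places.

0.946

p = 1137/2115 ≈ 0.537589.
d = −(3/4) ln(1 − 4p/3) = −0.75 ln(1 − 0.716785) = −0.75 ln(0.283215)
  = −0.75 × (-1.261549) = 0.946162 substitutions/site.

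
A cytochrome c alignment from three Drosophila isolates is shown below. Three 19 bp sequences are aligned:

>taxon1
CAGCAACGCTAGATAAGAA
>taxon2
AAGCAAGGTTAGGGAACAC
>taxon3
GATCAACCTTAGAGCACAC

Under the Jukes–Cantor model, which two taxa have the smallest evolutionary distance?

taxon2 and taxon3

taxon1–taxon2: 7/19 differ, p = 0.368, d = 0.507.
taxon1–taxon3: 8/19 differ, p = 0.421, d = 0.618.
taxon2–taxon3: 6/19 differ, p = 0.316, d = 0.410.
The smallest distance is between taxon2 and taxon3.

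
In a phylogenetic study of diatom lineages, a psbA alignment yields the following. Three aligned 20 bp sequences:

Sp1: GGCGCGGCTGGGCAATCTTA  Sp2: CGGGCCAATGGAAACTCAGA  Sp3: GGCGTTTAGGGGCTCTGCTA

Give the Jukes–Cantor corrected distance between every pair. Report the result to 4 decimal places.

Sp1–Sp2: 10/20 sites differ → p = 0.5, d = −0.75 ln(1 − 0.666667) = 0.823960 ≈ 0.8240.
Sp1–Sp3: 9/20 sites differ → p = 0.45, d = −0.75 ln(1 − 0.6) = 0.687218 ≈ 0.6872.
Sp2–Sp3: 12/20 sites differ → p = 0.6, d = −0.75 ln(1 − 0.8) = 1.207078 ≈ 1.2071.

d(Sp1,Sp2) = 0.8240, d(Sp1,Sp3) = 0.6872, d(Sp2,Sp3) = 1.2071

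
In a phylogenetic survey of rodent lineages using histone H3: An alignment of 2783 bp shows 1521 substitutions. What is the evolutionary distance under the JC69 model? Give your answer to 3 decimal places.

0.978

p = 1521/2783 ≈ 0.546533.
d = −(3/4) ln(1 − 4p/3) = −0.75 ln(1 − 0.728711) = −0.75 ln(0.271289)
  = −0.75 × (-1.304571) = 0.978428 substitutions/site.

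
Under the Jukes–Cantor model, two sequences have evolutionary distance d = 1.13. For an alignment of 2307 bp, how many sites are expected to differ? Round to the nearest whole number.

Invert JC69: p = (3/4)(1 − e^(−4d/3)) = 0.75 × (1 − e^(-1.506667)) = 0.75 × (1 − 0.221647) = 0.583765.
Expected differing sites = pL ≈ 0.583765 × 2307 = 1346.745855 ≈ 1347.

1347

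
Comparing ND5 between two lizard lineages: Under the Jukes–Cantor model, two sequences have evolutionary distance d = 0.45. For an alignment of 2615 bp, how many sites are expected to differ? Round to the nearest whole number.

Invert JC69: p = (3/4)(1 − e^(−4d/3)) = 0.75 × (1 − e^(-0.6)) = 0.75 × (1 − 0.548812) = 0.338391.
Expected differing sites = pL ≈ 0.338391 × 2615 = 884.892465 ≈ 885.

885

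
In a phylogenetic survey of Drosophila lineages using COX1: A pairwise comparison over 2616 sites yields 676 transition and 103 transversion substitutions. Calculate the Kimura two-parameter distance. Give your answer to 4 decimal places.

P = 676/2616 ≈ 0.25841 and Q = 103/2616 ≈ 0.039373.
Under the Kimura two-parameter model, d = −½ ln(1 − 2P − Q) − ¼ ln(1 − 2Q).
1 − 2P − Q = 0.443807, giving −½ ln(0.443807) = 0.406183.
1 − 2Q = 0.921254, giving −¼ ln(0.921254) = 0.020505.
d = 0.406183 + 0.020505 = 0.426688.

0.4267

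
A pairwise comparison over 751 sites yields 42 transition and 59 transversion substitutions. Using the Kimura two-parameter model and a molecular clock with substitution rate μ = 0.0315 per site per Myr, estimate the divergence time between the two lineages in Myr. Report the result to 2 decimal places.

P = 42/751 ≈ 0.055925 and Q = 59/751 ≈ 0.078562.
Under the Kimura two-parameter model, d = −½ ln(1 − 2P − Q) − ¼ ln(1 − 2Q).
1 − 2P − Q = 0.809588, giving −½ ln(0.809588) = 0.105615.
1 − 2Q = 0.842876, giving −¼ ln(0.842876) = 0.042734.
d = 0.105615 + 0.042734 = 0.148349.
Under a molecular clock d = 2μt, so t = d/(2μ) = 0.148349 / (2 × 0.0315) = 2.35 Myr.

2.35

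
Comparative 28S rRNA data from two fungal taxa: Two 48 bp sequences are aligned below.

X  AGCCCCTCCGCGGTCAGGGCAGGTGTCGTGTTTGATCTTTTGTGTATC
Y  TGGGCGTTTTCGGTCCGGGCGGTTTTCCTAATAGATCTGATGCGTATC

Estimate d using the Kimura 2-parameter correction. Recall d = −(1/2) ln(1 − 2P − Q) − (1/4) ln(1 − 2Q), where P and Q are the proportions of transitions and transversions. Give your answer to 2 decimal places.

Of 48 sites, 5 differences are transitions and 13 are transversions, so P = 5/48 ≈ 0.104167 and Q = 13/48 ≈ 0.270833.
Under the Kimura two-parameter model, d = −½ ln(1 − 2P − Q) − ¼ ln(1 − 2Q).
1 − 2P − Q = 0.520833, giving −½ ln(0.520833) = 0.326163.
1 − 2Q = 0.458334, giving −¼ ln(0.458334) = 0.195039.
d = 0.326163 + 0.195039 = 0.521202.

0.52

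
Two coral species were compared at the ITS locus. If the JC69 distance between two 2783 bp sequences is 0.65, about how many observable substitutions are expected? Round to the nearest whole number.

1210

Invert JC69: p = (3/4)(1 − e^(−4d/3)) = 0.75 × (1 − e^(-0.866667)) = 0.75 × (1 − 0.420350) = 0.434738.
Expected differing sites = pL ≈ 0.434738 × 2783 = 1209.875854 ≈ 1210.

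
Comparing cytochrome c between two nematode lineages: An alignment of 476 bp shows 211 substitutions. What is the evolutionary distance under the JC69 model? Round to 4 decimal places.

p = 211/476 ≈ 0.443277.
d = −(3/4) ln(1 − 4p/3) = −0.75 ln(1 − 0.591036) = −0.75 ln(0.408964)
  = −0.75 × (-0.894128) = 0.670596 substitutions/site.

0.6706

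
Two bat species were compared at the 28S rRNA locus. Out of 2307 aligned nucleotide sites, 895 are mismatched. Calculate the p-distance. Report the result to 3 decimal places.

0.388

p = 895/2307 = 0.387949… ≈ 0.388 (to 3 d.p.).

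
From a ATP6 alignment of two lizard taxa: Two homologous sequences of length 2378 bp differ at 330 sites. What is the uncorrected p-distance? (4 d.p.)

0.1388

p = 330/2378 = 0.138772… ≈ 0.1388 (to 4 d.p.).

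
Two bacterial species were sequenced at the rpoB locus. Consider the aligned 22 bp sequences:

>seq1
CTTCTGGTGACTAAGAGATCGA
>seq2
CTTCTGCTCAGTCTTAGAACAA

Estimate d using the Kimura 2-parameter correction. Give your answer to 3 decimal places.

Of 22 sites, 1 differences are transitions and 7 are transversions, so P = 1/22 ≈ 0.045455 and Q = 7/22 ≈ 0.318182.
Under the Kimura two-parameter model, d = −½ ln(1 − 2P − Q) − ¼ ln(1 − 2Q).
1 − 2P − Q = 0.590908, giving −½ ln(0.590908) = 0.263047.
1 − 2Q = 0.363636, giving −¼ ln(0.363636) = 0.252900.
d = 0.263047 + 0.252900 = 0.515947.

0.516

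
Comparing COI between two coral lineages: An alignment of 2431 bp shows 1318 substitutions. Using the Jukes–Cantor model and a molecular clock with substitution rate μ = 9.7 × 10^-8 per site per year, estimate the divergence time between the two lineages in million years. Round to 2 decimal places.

p = 1318/2431 ≈ 0.542164.
d = −(3/4) ln(1 − 4p/3) = −0.75 ln(1 − 0.722885) = −0.75 ln(0.277115)
  = −0.75 × (-1.283323) = 0.962492 substitutions/site.
Under a molecular clock d = 2μt, so t = d/(2μ) = 0.962492 / (2 × 9.7 × 10^-8) = 4.96 million years.

4.96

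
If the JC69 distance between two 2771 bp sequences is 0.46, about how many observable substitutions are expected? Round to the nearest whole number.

Invert JC69: p = (3/4)(1 − e^(−4d/3)) = 0.75 × (1 − e^(-0.613333)) = 0.75 × (1 − 0.541543) = 0.343843.
Expected differing sites = pL ≈ 0.343843 × 2771 = 952.788953 ≈ 953.

953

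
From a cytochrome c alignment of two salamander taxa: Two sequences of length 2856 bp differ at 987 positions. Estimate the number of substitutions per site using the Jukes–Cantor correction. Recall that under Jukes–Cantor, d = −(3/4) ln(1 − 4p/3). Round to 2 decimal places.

0.46

p = 987/2856 ≈ 0.345588.
d = −(3/4) ln(1 − 4p/3) = −0.75 ln(1 − 0.460784) = −0.75 ln(0.539216)
  = −0.75 × (-0.617639) = 0.463229 substitutions/site.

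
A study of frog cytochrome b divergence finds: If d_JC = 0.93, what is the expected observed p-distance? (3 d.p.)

p = (3/4)(1 − e^(−4d/3)) = 0.75 × (1 − e^(-1.24)) = 0.75 × (1 − 0.289384) = 0.532962.

0.533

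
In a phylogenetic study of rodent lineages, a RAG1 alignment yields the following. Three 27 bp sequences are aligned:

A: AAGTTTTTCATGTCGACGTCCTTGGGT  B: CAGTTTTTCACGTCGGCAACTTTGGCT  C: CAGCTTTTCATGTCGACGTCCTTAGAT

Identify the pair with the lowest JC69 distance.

A–B: 7/27 differ, p = 0.259, d = 0.318.
A–C: 4/27 differ, p = 0.148, d = 0.165.
B–C: 8/27 differ, p = 0.296, d = 0.377.
The smallest distance is between A and C.

A and C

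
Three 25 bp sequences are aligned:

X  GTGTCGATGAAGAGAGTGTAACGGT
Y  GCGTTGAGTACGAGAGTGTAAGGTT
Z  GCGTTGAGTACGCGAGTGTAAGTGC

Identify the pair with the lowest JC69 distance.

Y and Z

X–Y: 7/25 differ, p = 0.280, d = 0.351.
X–Z: 9/25 differ, p = 0.360, d = 0.490.
Y–Z: 4/25 differ, p = 0.160, d = 0.180.
The smallest distance is between Y and Z.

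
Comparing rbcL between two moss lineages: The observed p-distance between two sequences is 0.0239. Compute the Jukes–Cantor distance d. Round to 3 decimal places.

d = −(3/4) ln(1 − 4p/3) = −0.75 ln(1 − 0.031867) = −0.75 ln(0.968133)
  = −0.75 × (-0.032386) = 0.024290 substitutions/site.

0.024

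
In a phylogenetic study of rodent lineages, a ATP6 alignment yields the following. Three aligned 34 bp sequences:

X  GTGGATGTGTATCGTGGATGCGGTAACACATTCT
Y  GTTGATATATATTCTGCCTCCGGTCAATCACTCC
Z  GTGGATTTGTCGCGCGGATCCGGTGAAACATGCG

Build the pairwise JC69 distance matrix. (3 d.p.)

X–Y: 13/34 sites differ → p ≈ 0.382353, d = −0.75 ln(1 − 0.509804) = 0.534712 ≈ 0.535.
X–Z: 9/34 sites differ → p ≈ 0.264706, d = −0.75 ln(1 − 0.352941) = 0.326488 ≈ 0.326.
Y–Z: 15/34 sites differ → p ≈ 0.441176, d = −0.75 ln(1 − 0.588235) = 0.665477 ≈ 0.665.

d(X,Y) = 0.535, d(X,Z) = 0.326, d(Y,Z) = 0.665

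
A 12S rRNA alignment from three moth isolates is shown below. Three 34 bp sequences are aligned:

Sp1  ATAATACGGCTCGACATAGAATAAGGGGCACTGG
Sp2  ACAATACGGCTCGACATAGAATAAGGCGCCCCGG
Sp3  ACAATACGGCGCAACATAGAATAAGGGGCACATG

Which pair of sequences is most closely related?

Sp1 and Sp2

Sp1–Sp2: 4/34 differ, p = 0.118, d = 0.128.
Sp1–Sp3: 5/34 differ, p = 0.147, d = 0.164.
Sp2–Sp3: 6/34 differ, p = 0.176, d = 0.201.
The smallest distance is between Sp1 and Sp2.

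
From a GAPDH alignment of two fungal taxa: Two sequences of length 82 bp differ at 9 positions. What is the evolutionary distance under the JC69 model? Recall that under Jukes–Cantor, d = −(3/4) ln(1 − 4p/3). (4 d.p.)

0.1187

p = 9/82 ≈ 0.109756.
d = −(3/4) ln(1 − 4p/3) = −0.75 ln(1 − 0.146341) = −0.75 ln(0.853659)
  = −0.75 × (-0.158223) = 0.118667 substitutions/site.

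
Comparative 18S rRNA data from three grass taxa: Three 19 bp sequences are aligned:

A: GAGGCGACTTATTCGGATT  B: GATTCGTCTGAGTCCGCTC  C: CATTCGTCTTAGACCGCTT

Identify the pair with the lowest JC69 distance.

B and C

A–B: 8/19 differ, p = 0.421, d = 0.618.
A–C: 8/19 differ, p = 0.421, d = 0.618.
B–C: 4/19 differ, p = 0.211, d = 0.247.
The smallest distance is between B and C.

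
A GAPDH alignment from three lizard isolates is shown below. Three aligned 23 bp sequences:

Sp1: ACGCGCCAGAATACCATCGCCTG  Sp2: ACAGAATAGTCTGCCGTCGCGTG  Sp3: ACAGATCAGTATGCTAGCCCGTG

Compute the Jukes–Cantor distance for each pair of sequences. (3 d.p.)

Sp1–Sp2: 10/23 sites differ → p ≈ 0.434783, d = −0.75 ln(1 − 0.579711) = 0.650110 ≈ 0.650.
Sp1–Sp3: 10/23 sites differ → p ≈ 0.434783, d = −0.75 ln(1 − 0.579711) = 0.650110 ≈ 0.650.
Sp2–Sp3: 7/23 sites differ → p ≈ 0.304348, d = −0.75 ln(1 − 0.405797) = 0.390401 ≈ 0.390.

d(Sp1,Sp2) = 0.650, d(Sp1,Sp3) = 0.650, d(Sp2,Sp3) = 0.390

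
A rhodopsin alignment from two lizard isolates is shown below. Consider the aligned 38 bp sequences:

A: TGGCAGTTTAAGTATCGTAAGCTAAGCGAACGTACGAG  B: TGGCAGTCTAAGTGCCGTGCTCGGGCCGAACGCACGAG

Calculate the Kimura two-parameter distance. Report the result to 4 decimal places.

0.3800

Of 38 sites, 7 differences are transitions and 4 are transversions, so P = 7/38 ≈ 0.184211 and Q = 4/38 ≈ 0.105263.
Under the Kimura two-parameter model, d = −½ ln(1 − 2P − Q) − ¼ ln(1 − 2Q).
1 − 2P − Q = 0.526315, giving −½ ln(0.526315) = 0.320928.
1 − 2Q = 0.789474, giving −¼ ln(0.789474) = 0.059097.
d = 0.320928 + 0.059097 = 0.380025.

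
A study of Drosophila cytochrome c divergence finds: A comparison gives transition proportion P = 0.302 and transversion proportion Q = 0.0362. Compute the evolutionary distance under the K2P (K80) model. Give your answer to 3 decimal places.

0.530

Under the Kimura two-parameter model, d = −½ ln(1 − 2P − Q) − ¼ ln(1 − 2Q).
1 − 2P − Q = 0.3598, giving −½ ln(0.3598) = 0.511103.
1 − 2Q = 0.9276, giving −¼ ln(0.9276) = 0.018789.
d = 0.511103 + 0.018789 = 0.529892.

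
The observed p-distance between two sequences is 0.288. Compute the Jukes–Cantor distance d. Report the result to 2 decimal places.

0.36

d = −(3/4) ln(1 − 4p/3) = −0.75 ln(1 − 0.384) = −0.75 ln(0.616)
  = −0.75 × (-0.484508) = 0.363381 substitutions/site.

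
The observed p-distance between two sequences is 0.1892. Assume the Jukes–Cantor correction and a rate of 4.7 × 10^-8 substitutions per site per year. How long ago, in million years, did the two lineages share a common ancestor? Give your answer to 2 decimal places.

2.32

d = −(3/4) ln(1 − 4p/3) = −0.75 ln(1 − 0.252267) = −0.75 ln(0.747733)
  = −0.75 × (-0.290709) = 0.218032 substitutions/site.
Under a molecular clock d = 2μt, so t = d/(2μ) = 0.218032 / (2 × 4.7 × 10^-8) = 2.32 million years.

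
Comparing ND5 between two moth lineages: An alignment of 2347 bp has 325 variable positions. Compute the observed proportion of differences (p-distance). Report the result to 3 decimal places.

0.138

p = 325/2347 = 0.138474… ≈ 0.138 (to 3 d.p.).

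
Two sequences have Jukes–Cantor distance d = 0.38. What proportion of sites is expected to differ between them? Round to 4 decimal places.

p = (3/4)(1 − e^(−4d/3)) = 0.75 × (1 − e^(-0.506667)) = 0.75 × (1 − 0.602500) = 0.298125.

0.2981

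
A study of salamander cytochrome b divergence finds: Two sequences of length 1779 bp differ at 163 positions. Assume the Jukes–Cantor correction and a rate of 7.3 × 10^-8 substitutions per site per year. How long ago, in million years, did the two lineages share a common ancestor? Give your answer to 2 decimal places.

0.67

p = 163/1779 ≈ 0.091625.
d = −(3/4) ln(1 − 4p/3) = −0.75 ln(1 − 0.122167) = −0.75 ln(0.877833)
  = −0.75 × (-0.130299) = 0.097724 substitutions/site.
Under a molecular clock d = 2μt, so t = d/(2μ) = 0.097724 / (2 × 7.3 × 10^-8) = 0.67 million years.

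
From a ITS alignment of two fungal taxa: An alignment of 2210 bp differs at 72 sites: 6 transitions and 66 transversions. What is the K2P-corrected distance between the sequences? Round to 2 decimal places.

P = 6/2210 ≈ 0.002715 and Q = 66/2210 ≈ 0.029864.
Under the Kimura two-parameter model, d = −½ ln(1 − 2P − Q) − ¼ ln(1 − 2Q).
1 − 2P − Q = 0.964706, giving −½ ln(0.964706) = 0.017966.
1 − 2Q = 0.940272, giving −¼ ln(0.940272) = 0.015397.
d = 0.017966 + 0.015397 = 0.033363.

0.03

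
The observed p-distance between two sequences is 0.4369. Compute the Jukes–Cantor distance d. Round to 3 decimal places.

d = −(3/4) ln(1 − 4p/3) = −0.75 ln(1 − 0.582533) = −0.75 ln(0.417467)
  = −0.75 × (-0.873550) = 0.655163 substitutions/site.

0.655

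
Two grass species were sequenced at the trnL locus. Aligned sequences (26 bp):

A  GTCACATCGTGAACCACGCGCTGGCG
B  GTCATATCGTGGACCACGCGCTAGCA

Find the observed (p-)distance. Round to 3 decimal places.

0.154

The sequences differ at 4 of 26 positions (sites 5, 12, 23, 26).
p = 4/26 = 0.153846… ≈ 0.154 (to 3 d.p.).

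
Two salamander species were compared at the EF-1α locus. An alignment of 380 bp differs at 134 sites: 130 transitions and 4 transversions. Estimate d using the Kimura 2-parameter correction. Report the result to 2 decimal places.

0.60

P = 130/380 ≈ 0.342105 and Q = 4/380 ≈ 0.010526.
Under the Kimura two-parameter model, d = −½ ln(1 − 2P − Q) − ¼ ln(1 − 2Q).
1 − 2P − Q = 0.305264, giving −½ ln(0.305264) = 0.593289.
1 − 2Q = 0.978948, giving −¼ ln(0.978948) = 0.005319.
d = 0.593289 + 0.005319 = 0.598608.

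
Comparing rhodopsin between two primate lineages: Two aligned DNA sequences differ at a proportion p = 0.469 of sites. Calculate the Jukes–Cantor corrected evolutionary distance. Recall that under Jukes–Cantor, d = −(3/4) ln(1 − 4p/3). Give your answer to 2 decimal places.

d = −(3/4) ln(1 − 4p/3) = −0.75 ln(1 − 0.625333) = −0.75 ln(0.374667)
  = −0.75 × (-0.981718) = 0.736289 substitutions/site.

0.74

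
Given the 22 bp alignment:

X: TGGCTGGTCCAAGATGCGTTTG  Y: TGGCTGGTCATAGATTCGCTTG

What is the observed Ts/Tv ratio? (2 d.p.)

Transitions are A↔G and C↔T; transversions are all other mismatches.
Transitions: 1. Transversions: 3.
R = 1/3 = 0.333333… ≈ 0.33 (to 2 d.p.).

0.33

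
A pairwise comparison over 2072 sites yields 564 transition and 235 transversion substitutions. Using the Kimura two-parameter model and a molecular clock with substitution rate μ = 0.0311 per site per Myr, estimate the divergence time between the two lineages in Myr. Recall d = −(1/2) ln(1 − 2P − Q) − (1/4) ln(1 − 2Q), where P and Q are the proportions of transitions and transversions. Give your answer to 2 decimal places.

9.65

P = 564/2072 ≈ 0.272201 and Q = 235/2072 ≈ 0.113417.
Under the Kimura two-parameter model, d = −½ ln(1 − 2P − Q) − ¼ ln(1 − 2Q).
1 − 2P − Q = 0.342181, giving −½ ln(0.342181) = 0.536208.
1 − 2Q = 0.773166, giving −¼ ln(0.773166) = 0.064315.
d = 0.536208 + 0.064315 = 0.600523.
Under a molecular clock d = 2μt, so t = d/(2μ) = 0.600523 / (2 × 0.0311) = 9.65 Myr.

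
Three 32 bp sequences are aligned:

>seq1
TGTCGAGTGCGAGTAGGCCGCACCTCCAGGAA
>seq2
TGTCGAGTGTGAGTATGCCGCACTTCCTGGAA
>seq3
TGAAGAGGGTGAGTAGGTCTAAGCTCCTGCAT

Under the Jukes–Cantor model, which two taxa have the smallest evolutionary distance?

seq1 and seq2

seq1–seq2: 4/32 differ, p = 0.125, d = 0.137.
seq1–seq3: 11/32 differ, p = 0.344, d = 0.460.
seq2–seq3: 11/32 differ, p = 0.344, d = 0.460.
The smallest distance is between seq1 and seq2.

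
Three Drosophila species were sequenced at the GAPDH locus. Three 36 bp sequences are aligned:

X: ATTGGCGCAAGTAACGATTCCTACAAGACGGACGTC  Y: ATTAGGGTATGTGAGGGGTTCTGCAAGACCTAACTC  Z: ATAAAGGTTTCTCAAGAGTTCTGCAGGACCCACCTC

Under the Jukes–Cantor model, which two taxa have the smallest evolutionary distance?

Y and Z

X–Y: 14/36 differ, p = 0.389, d = 0.548.
X–Z: 17/36 differ, p = 0.472, d = 0.745.
Y–Z: 10/36 differ, p = 0.278, d = 0.347.
The smallest distance is between Y and Z.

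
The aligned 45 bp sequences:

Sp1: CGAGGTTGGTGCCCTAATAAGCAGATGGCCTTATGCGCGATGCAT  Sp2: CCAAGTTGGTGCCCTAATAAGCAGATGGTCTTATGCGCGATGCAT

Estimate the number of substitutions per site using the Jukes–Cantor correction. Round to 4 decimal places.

The sequences differ at 3 of 45 sites (2, 4, 29), so p = 3/45 ≈ 0.066667.
d = −(3/4) ln(1 − 4p/3) = −0.75 ln(1 − 0.088889) = −0.75 ln(0.911111)
  = −0.75 × (-0.093091) = 0.069818 substitutions/site.

0.0698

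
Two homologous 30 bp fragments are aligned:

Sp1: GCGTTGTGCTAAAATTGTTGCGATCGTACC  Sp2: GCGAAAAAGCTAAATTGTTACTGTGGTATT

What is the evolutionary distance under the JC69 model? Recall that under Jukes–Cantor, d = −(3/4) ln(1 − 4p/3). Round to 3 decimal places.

The sequences differ at 14 of 30 sites, so p = 14/30 ≈ 0.466667.
d = −(3/4) ln(1 − 4p/3) = −0.75 ln(1 − 0.622223) = −0.75 ln(0.377777)
  = −0.75 × (-0.973451) = 0.730088 substitutions/site.

0.730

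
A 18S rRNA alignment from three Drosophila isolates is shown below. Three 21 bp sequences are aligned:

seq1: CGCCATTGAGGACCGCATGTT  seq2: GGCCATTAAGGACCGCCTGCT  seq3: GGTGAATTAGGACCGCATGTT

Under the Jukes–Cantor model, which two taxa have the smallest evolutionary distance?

seq1 and seq2

seq1–seq2: 4/21 differ, p = 0.190, d = 0.220.
seq1–seq3: 5/21 differ, p = 0.238, d = 0.286.
seq2–seq3: 6/21 differ, p = 0.286, d = 0.360.
The smallest distance is between seq1 and seq2.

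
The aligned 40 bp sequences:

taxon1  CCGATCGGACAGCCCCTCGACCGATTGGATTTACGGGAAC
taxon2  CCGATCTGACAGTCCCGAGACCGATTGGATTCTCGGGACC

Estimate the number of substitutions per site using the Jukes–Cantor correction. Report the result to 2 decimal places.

The sequences differ at 7 of 40 sites (7, 13, 17, 18, 32, 33, 39), so p = 7/40 = 0.175.
d = −(3/4) ln(1 − 4p/3) = −0.75 ln(1 − 0.233333) = −0.75 ln(0.766667)
  = −0.75 × (-0.265703) = 0.199277 substitutions/site.

0.20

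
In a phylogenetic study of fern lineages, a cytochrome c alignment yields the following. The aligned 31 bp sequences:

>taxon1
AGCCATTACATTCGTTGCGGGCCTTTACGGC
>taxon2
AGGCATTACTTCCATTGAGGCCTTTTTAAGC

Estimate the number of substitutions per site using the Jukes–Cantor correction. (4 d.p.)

The sequences differ at 10 of 31 sites (3, 10, 12, 14, 18, 21, 23, 27, 28, 29), so p = 10/31 ≈ 0.322581.
d = −(3/4) ln(1 − 4p/3) = −0.75 ln(1 − 0.430108) = −0.75 ln(0.569892)
  = −0.75 × (-0.562308) = 0.421731 substitutions/site.

0.4217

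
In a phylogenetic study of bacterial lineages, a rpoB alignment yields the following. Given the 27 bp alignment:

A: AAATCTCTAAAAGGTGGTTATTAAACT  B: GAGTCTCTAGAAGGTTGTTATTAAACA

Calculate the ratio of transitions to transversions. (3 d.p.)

1.500

Transitions are A↔G and C↔T; transversions are all other mismatches.
Transitions: 3. Transversions: 2.
R = 3/2 = 1.500.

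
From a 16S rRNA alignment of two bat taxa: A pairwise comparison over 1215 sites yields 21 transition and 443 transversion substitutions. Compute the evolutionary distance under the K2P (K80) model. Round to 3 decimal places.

P = 21/1215 ≈ 0.017284 and Q = 443/1215 ≈ 0.364609.
Under the Kimura two-parameter model, d = −½ ln(1 − 2P − Q) − ¼ ln(1 − 2Q).
1 − 2P − Q = 0.600823, giving −½ ln(0.600823) = 0.254727.
1 − 2Q = 0.270782, giving −¼ ln(0.270782) = 0.326610.
d = 0.254727 + 0.326610 = 0.581337.

0.581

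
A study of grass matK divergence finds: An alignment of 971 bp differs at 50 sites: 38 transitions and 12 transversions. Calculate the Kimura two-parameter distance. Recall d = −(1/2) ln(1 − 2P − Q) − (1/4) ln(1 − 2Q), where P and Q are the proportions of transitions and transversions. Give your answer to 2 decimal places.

P = 38/971 ≈ 0.039135 and Q = 12/971 ≈ 0.012358.
Under the Kimura two-parameter model, d = −½ ln(1 − 2P − Q) − ¼ ln(1 − 2Q).
1 − 2P − Q = 0.909372, giving −½ ln(0.909372) = 0.047501.
1 − 2Q = 0.975284, giving −¼ ln(0.975284) = 0.006257.
d = 0.047501 + 0.006257 = 0.053758.

0.05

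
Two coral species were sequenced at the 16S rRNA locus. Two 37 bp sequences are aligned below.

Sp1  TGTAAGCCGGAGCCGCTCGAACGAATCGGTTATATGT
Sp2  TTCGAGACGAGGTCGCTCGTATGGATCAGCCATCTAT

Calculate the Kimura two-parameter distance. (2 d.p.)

Of 37 sites, 11 differences are transitions and 4 are transversions, so P = 11/37 ≈ 0.297297 and Q = 4/37 ≈ 0.108108.
Under the Kimura two-parameter model, d = −½ ln(1 − 2P − Q) − ¼ ln(1 − 2Q).
1 − 2P − Q = 0.297298, giving −½ ln(0.297298) = 0.606510.
1 − 2Q = 0.783784, giving −¼ ln(0.783784) = 0.060905.
d = 0.606510 + 0.060905 = 0.667415.

0.67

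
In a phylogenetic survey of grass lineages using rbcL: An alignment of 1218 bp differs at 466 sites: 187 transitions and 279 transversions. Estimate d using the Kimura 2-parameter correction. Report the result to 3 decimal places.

P = 187/1218 ≈ 0.15353 and Q = 279/1218 ≈ 0.229064.
Under the Kimura two-parameter model, d = −½ ln(1 − 2P − Q) − ¼ ln(1 − 2Q).
1 − 2P − Q = 0.463876, giving −½ ln(0.463876) = 0.384069.
1 − 2Q = 0.541872, giving −¼ ln(0.541872) = 0.153181.
d = 0.384069 + 0.153181 = 0.537250.

0.537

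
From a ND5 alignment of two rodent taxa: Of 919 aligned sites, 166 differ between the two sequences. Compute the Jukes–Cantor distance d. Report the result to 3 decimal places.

p = 166/919 ≈ 0.180631.
d = −(3/4) ln(1 − 4p/3) = −0.75 ln(1 − 0.240841) = −0.75 ln(0.759159)
  = −0.75 × (-0.275544) = 0.206658 substitutions/site.

0.207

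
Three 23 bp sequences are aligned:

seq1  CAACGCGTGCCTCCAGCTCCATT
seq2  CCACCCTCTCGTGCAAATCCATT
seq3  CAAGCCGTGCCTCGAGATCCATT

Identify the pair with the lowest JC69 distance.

seq1–seq2: 9/23 differ, p = 0.391, d = 0.553.
seq1–seq3: 4/23 differ, p = 0.174, d = 0.198.
seq2–seq3: 9/23 differ, p = 0.391, d = 0.553.
The smallest distance is between seq1 and seq3.

seq1 and seq3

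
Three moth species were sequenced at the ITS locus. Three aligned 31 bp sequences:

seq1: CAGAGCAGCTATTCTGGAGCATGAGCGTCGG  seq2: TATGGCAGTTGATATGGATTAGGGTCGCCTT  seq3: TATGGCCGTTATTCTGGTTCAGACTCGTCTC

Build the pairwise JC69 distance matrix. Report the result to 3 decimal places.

d(seq1,seq2) = 0.777, d(seq1,seq3) = 0.614, d(seq2,seq3) = 0.422

seq1–seq2: 15/31 sites differ → p ≈ 0.483871, d = −0.75 ln(1 − 0.645161) = 0.777068 ≈ 0.777.
seq1–seq3: 13/31 sites differ → p ≈ 0.419355, d = −0.75 ln(1 − 0.55914) = 0.614271 ≈ 0.614.
seq2–seq3: 10/31 sites differ → p ≈ 0.322581, d = −0.75 ln(1 − 0.430108) = 0.421731 ≈ 0.422.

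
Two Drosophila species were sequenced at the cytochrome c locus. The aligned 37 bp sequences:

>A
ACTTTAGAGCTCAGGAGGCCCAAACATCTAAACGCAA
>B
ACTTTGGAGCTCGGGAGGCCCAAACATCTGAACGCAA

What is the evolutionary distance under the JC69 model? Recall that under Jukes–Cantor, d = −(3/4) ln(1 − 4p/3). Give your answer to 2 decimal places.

0.09

The sequences differ at 3 of 37 sites (6, 13, 30), so p = 3/37 ≈ 0.081081.
d = −(3/4) ln(1 − 4p/3) = −0.75 ln(1 − 0.108108) = −0.75 ln(0.891892)
  = −0.75 × (-0.114410) = 0.085808 substitutions/site.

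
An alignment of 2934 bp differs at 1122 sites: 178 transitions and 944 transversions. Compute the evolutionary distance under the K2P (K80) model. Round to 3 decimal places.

P = 178/2934 ≈ 0.060668 and Q = 944/2934 ≈ 0.321745.
Under the Kimura two-parameter model, d = −½ ln(1 − 2P − Q) − ¼ ln(1 − 2Q).
1 − 2P − Q = 0.556919, giving −½ ln(0.556919) = 0.292668.
1 − 2Q = 0.35651, giving −¼ ln(0.35651) = 0.257848.
d = 0.292668 + 0.257848 = 0.550516.

0.551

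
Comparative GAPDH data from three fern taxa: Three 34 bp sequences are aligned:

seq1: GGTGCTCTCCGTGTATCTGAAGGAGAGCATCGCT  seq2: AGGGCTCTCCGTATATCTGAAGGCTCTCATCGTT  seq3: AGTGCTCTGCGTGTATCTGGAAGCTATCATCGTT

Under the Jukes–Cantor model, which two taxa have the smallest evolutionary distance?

seq1–seq2: 8/34 differ, p = 0.235, d = 0.282.
seq1–seq3: 8/34 differ, p = 0.235, d = 0.282.
seq2–seq3: 6/34 differ, p = 0.176, d = 0.201.
The smallest distance is between seq2 and seq3.

seq2 and seq3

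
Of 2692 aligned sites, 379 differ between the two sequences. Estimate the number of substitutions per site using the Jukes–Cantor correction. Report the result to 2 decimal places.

p = 379/2692 ≈ 0.140788.
d = −(3/4) ln(1 − 4p/3) = −0.75 ln(1 − 0.187717) = −0.75 ln(0.812283)
  = −0.75 × (-0.207906) = 0.155930 substitutions/site.

0.16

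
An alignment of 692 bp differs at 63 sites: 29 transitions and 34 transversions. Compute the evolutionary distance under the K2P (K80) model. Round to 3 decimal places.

0.097

P = 29/692 ≈ 0.041908 and Q = 34/692 ≈ 0.049133.
Under the Kimura two-parameter model, d = −½ ln(1 − 2P − Q) − ¼ ln(1 − 2Q).
1 − 2P − Q = 0.867051, giving −½ ln(0.867051) = 0.071329.
1 − 2Q = 0.901734, giving −¼ ln(0.901734) = 0.025859.
d = 0.071329 + 0.025859 = 0.097188.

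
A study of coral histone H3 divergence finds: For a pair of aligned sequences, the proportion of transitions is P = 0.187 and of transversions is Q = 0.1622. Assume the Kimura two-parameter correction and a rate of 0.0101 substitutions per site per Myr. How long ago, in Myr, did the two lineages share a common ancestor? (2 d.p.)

23.87

Under the Kimura two-parameter model, d = −½ ln(1 − 2P − Q) − ¼ ln(1 − 2Q).
1 − 2P − Q = 0.4638, giving −½ ln(0.4638) = 0.384151.
1 − 2Q = 0.6756, giving −¼ ln(0.6756) = 0.098039.
d = 0.384151 + 0.098039 = 0.482190.
Under a molecular clock d = 2μt, so t = d/(2μ) = 0.482190 / (2 × 0.0101) = 23.87 Myr.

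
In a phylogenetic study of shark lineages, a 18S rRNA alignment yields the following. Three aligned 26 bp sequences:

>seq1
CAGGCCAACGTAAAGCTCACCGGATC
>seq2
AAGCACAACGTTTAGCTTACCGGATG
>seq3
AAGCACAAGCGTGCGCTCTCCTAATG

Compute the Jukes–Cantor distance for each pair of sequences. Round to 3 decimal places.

d(seq1,seq2) = 0.334, d(seq1,seq3) = 0.824, d(seq2,seq3) = 0.464

seq1–seq2: 7/26 sites differ → p ≈ 0.269231, d = −0.75 ln(1 − 0.358975) = 0.333515 ≈ 0.334.
seq1–seq3: 13/26 sites differ → p = 0.5, d = −0.75 ln(1 − 0.666667) = 0.823960 ≈ 0.824.
seq2–seq3: 9/26 sites differ → p ≈ 0.346154, d = −0.75 ln(1 − 0.461539) = 0.464280 ≈ 0.464.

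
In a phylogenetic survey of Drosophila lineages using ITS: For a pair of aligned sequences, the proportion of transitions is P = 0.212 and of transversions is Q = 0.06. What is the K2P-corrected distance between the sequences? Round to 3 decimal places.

Under the Kimura two-parameter model, d = −½ ln(1 − 2P − Q) − ¼ ln(1 − 2Q).
1 − 2P − Q = 0.516, giving −½ ln(0.516) = 0.330824.
1 − 2Q = 0.88, giving −¼ ln(0.88) = 0.031958.
d = 0.330824 + 0.031958 = 0.362782.

0.363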